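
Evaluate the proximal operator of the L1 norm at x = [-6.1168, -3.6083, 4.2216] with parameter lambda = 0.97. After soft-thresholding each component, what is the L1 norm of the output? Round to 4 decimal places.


Soft-thresholding with lambda = 0.97:
prox(-6.1168) = sign(-6.1168)*max(|-6.1168| - 0.97, 0) = -5.1468
prox(-3.6083) = sign(-3.6083)*max(|-3.6083| - 0.97, 0) = -2.6383
prox(4.2216) = sign(4.2216)*max(|4.2216| - 0.97, 0) = 3.2516
prox(x) = [-5.1468, -2.6383, 3.2516]
||prox(x)||_1 = 5.1468 + 2.6383 + 3.2516 = 11.0367


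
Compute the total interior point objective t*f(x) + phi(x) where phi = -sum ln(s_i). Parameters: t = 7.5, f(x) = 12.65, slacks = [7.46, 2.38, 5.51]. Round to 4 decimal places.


Step 1: Compute log-barrier.
ln values: [2.0096, 0.8671, 1.7066]
phi = -(2.0096 + 0.8671 + 1.7066) = -4.5832
Step 2: Compute augmented objective.
t*f(x) = 7.5*12.65 = 94.875
Total = 94.875 - 4.5832 = 90.2918


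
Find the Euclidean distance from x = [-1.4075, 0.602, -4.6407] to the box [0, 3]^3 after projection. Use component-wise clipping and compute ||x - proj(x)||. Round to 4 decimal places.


Project each component onto [0, 3].
clip(-1.4075) = 0.0, clip(0.602) = 0.602, clip(-4.6407) = 0.0
Projection = [0.0, 0.602, 0.0]
Squared diffs: [1.9811, 0.0, 21.5361]
Distance = sqrt(23.5172) = 4.8494


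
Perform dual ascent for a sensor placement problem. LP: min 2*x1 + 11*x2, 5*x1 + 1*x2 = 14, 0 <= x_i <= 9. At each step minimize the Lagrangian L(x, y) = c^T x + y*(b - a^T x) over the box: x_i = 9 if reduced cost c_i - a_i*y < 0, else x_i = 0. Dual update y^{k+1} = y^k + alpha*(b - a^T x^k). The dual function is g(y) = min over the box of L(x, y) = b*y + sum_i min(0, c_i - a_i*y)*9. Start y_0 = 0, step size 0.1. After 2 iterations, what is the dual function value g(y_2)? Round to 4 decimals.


Dual ascent for LP: min 2*x1 + 11*x2, 5*x1 + 1*x2 = 14, 0 <= x_i <= 9
Step 1: y^k = 0.0, reduced costs: (2.0, 11.0)
  x^k = (0.0, 0.0), subgradient = b - a^T x = 14.0
  y^{k+1} = 0.0 + 0.1*14.0 = 1.4
Step 2: y^k = 1.4, reduced costs: (-5.0, 9.6)
  x^k = (9.0, 0.0), subgradient = b - a^T x = -31.0
  y^{k+1} = 1.4 + 0.1*-31.0 = -1.7
Dual objective at y_2 = -1.7: reduced costs (10.5, 12.7), box minimizer x = (0.0, 0.0)
g(y_2) = b*y + (c1 - a1*y)*x1 + (c2 - a2*y)*x2 = 14*(-1.7) + 10.5*0.0 + 12.7*0.0 = -23.8 + 0.0 + 0.0 = -23.8


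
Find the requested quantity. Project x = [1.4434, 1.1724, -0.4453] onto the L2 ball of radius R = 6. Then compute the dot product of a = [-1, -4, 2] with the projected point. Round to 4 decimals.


Step 1: Compute ||x|| (intermediates to 6 decimals).
||x|| = sqrt(1.4434^2 + 1.1724^2 + (-0.4453)^2) = 1.912124
Step 2: Project.
Since ||x|| <= R, proj = x (no scaling needed).
proj(x) = [1.4434, 1.1724, -0.4453]
Step 3: Dot product.
a^T * proj(x) = -1*1.4434 - 4*1.1724 + 2*(-0.4453) = -7.0236


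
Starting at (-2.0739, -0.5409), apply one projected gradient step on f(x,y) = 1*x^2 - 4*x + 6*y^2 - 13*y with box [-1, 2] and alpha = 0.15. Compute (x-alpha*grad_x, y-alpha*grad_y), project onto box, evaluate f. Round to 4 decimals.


Step 1: Compute gradient at (-2.0739, -0.5409).
grad_x = 2*1*-2.0739 - 4 = -8.1478
grad_y = 2*6*-0.5409 - 13 = -19.4908
Step 2: Gradient step.
x_raw = -2.0739 - 0.15*-8.1478 = -0.8517
y_raw = -0.5409 - 0.15*-19.4908 = 2.3827
Step 3: Project onto [-1, 2].
x_proj = clip(-0.8517) = -0.8517
y_proj = clip(2.3827) = 2.0
Step 4: Evaluate f.
f(-0.8517, 2.0) = 2.1324


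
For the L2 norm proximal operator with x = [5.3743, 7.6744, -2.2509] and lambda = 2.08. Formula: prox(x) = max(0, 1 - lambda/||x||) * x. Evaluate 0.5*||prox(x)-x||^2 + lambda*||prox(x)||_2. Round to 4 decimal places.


Step 1: Compute ||x||.
||x|| = 9.6357
Step 2: Compute scaling factor.
scale = max(0, 1 - 2.08/9.6357) = 0.7841
Step 3: prox(x) = [4.2142, 6.0178, -1.765]
||prox(x)|| = 7.5557
Step 4: Proximal objective.
0.5*||prox-x||^2 = 2.1632
lambda*||prox|| = 15.7159
Total = 17.879


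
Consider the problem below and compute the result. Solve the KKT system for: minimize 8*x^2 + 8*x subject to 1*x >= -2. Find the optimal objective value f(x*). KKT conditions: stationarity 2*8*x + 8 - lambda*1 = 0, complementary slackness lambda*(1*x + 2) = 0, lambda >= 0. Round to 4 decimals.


Step 1: Try lambda = 0 (constraint inactive).
Stationarity: 2*8*x + 8 = 0
x* = -8/(2*8) = -0.5
Check constraint: 1*-0.5 = -0.5 >= -2 -- satisfied.
Step 2: Compute optimal value.
f(x*) = 8*(-0.5)^2 + 8*(-0.5) = -2.0


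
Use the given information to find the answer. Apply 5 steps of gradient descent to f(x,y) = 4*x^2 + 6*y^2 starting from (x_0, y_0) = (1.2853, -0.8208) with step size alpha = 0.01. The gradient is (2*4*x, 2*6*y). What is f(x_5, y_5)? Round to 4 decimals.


Gradient descent on f(x,y) = 4*x^2 + 6*y^2.
Starting point: (1.2853, -0.8208), alpha = 0.01
Step 1: grad_x = 2*4*1.2853 = 10.2824, grad_y = 2*6*-0.8208 = -9.8496
  x_1 = 1.2853 - 0.01*10.2824 = 1.1825
  y_1 = -0.8208 - 0.01*-9.8496 = -0.7223
Step 2: grad_x = 2*4*1.1825 = 9.4598, grad_y = 2*6*-0.7223 = -8.6676
  x_2 = 1.1825 - 0.01*9.4598 = 1.0879
  y_2 = -0.7223 - 0.01*-8.6676 = -0.6356
Step 3: grad_x = 2*4*1.0879 = 8.703, grad_y = 2*6*-0.6356 = -7.6275
  x_3 = 1.0879 - 0.01*8.703 = 1.0008
  y_3 = -0.6356 - 0.01*-7.6275 = -0.5594
Step 4: grad_x = 2*4*1.0008 = 8.0068, grad_y = 2*6*-0.5594 = -6.7122
  x_4 = 1.0008 - 0.01*8.0068 = 0.9208
  y_4 = -0.5594 - 0.01*-6.7122 = -0.4922
Step 5: grad_x = 2*4*0.9208 = 7.3662, grad_y = 2*6*-0.4922 = -5.9068
  x_5 = 0.9208 - 0.01*7.3662 = 0.8471
  y_5 = -0.4922 - 0.01*-5.9068 = -0.4332
f(0.8471, -0.4332) = 4*0.8471^2 + 6*(-0.4332)^2 = 3.9962


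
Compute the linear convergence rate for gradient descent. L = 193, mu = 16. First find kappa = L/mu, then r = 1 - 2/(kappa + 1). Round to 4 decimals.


Step 1: Compute the condition number.
kappa = L/mu = 193/16 = 12.0625
Step 2: Compute the convergence rate.
r = 1 - 2/(kappa + 1) = 1 - 2*mu/(L + mu) = (L - mu)/(L + mu) = 177/209 = 0.8469


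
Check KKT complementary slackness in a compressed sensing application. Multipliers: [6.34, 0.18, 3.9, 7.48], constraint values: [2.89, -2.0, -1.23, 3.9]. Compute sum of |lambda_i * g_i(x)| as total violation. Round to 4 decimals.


KKT complementary slackness check:
lambda_1 * g_1 = 6.34 * 2.89 = 18.3226
lambda_2 * g_2 = 0.18 * -2.0 = -0.36
lambda_3 * g_3 = 3.9 * -1.23 = -4.797
lambda_4 * g_4 = 7.48 * 3.9 = 29.172
Total violation = 18.3226 + 0.36 + 4.797 + 29.172 = 52.6516


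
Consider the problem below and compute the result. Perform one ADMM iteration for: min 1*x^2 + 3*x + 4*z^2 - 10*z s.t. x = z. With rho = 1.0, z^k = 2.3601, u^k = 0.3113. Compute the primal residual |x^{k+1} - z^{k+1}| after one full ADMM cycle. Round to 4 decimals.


ADMM iteration with rho = 1.0, z^k = 2.3601, u^k = 0.3113
Step 1: x-update.
Minimize 1*x^2 + 3*x + (1.0/2)*(x - 2.3601 + 0.3113)^2
FOC: (2*1 + 1.0)*x = -3 + 1.0*(2.3601 - 0.3113)
x^{k+1} = -0.3171
Step 2: z-update.
Minimize 4*z^2 - 10*z + (1.0/2)*(-0.3171 - z + 0.3113)^2
FOC: (2*4 + 1.0)*z = 10 + 1.0*(-0.3171 + 0.3113)
z^{k+1} = 1.1105
Step 3: u-update.
u^{k+1} = 0.3113 - 0.3171 - 1.1105 = -1.1162
Step 4: Primal residual = |-0.3171 - 1.1105| = 1.4275


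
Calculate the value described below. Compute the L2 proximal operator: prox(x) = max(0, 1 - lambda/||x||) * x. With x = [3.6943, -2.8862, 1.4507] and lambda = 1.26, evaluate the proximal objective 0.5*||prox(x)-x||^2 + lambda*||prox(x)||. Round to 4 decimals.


Step 1: Compute ||x||.
||x|| = 4.9074
Step 2: Compute scaling factor.
scale = max(0, 1 - 1.26/4.9074) = 0.7432
Step 3: prox(x) = [2.7458, -2.1452, 1.0782]
||prox(x)|| = 3.6474
Step 4: Proximal objective.
0.5*||prox-x||^2 = 0.7938
lambda*||prox|| = 4.5957
Total = 5.3895


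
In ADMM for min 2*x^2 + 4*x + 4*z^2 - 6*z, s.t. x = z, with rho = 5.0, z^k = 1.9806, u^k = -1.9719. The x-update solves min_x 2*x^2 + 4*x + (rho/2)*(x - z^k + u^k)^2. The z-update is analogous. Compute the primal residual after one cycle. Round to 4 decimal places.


ADMM iteration with rho = 5.0, z^k = 1.9806, u^k = -1.9719
Step 1: x-update.
Minimize 2*x^2 + 4*x + (5.0/2)*(x - 1.9806 - 1.9719)^2
FOC: (2*2 + 5.0)*x = -4 + 5.0*(1.9806 + 1.9719)
x^{k+1} = 1.7514
Step 2: z-update.
Minimize 4*z^2 - 6*z + (5.0/2)*(1.7514 - z - 1.9719)^2
FOC: (2*4 + 5.0)*z = 6 + 5.0*(1.7514 - 1.9719)
z^{k+1} = 0.3767
Step 3: u-update.
u^{k+1} = -1.9719 + 1.7514 - 0.3767 = -0.5972
Step 4: Primal residual = |1.7514 - 0.3767| = 1.3747


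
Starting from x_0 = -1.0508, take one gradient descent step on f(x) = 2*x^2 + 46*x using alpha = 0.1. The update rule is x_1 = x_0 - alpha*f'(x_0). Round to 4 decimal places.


We compute the gradient at x_0 and apply the update.
f'(x) = 4*x + 46
f'(-1.0508) = 4*-1.0508 + 46 = 41.7968
x_1 = -1.0508 - 0.1*41.7968 = -5.2305


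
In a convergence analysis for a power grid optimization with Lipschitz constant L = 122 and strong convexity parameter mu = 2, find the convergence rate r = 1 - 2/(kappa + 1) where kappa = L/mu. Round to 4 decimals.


Step 1: Compute the condition number.
kappa = L/mu = 122/2 = 61.0
Step 2: Compute the convergence rate.
r = 1 - 2/(kappa + 1) = 1 - 2*mu/(L + mu) = (L - mu)/(L + mu) = 120/124 = 0.9677


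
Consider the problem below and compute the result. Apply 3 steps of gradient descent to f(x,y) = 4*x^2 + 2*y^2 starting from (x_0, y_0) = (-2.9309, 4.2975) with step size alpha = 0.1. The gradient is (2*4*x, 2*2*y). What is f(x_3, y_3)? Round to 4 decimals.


Gradient descent on f(x,y) = 4*x^2 + 2*y^2.
Starting point: (-2.9309, 4.2975), alpha = 0.1
Step 1: grad_x = 2*4*-2.9309 = -23.4472, grad_y = 2*2*4.2975 = 17.19
  x_1 = -2.9309 - 0.1*-23.4472 = -0.5862
  y_1 = 4.2975 - 0.1*17.19 = 2.5785
Step 2: grad_x = 2*4*-0.5862 = -4.6894, grad_y = 2*2*2.5785 = 10.314
  x_2 = -0.5862 - 0.1*-4.6894 = -0.1172
  y_2 = 2.5785 - 0.1*10.314 = 1.5471
Step 3: grad_x = 2*4*-0.1172 = -0.9379, grad_y = 2*2*1.5471 = 6.1884
  x_3 = -0.1172 - 0.1*-0.9379 = -0.0234
  y_3 = 1.5471 - 0.1*6.1884 = 0.9283
f(-0.0234, 0.9283) = 4*(-0.0234)^2 + 2*0.9283^2 = 1.7255


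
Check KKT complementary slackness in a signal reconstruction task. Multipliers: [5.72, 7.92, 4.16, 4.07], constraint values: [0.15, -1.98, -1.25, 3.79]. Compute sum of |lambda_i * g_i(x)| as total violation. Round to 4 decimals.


KKT complementary slackness check:
lambda_1 * g_1 = 5.72 * 0.15 = 0.858
lambda_2 * g_2 = 7.92 * -1.98 = -15.6816
lambda_3 * g_3 = 4.16 * -1.25 = -5.2
lambda_4 * g_4 = 4.07 * 3.79 = 15.4253
Total violation = 0.858 + 15.6816 + 5.2 + 15.4253 = 37.1649


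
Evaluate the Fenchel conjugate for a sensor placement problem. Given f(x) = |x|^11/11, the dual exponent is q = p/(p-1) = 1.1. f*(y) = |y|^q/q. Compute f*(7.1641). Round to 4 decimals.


The conjugate exponent q satisfies 1/p + 1/q = 1.
p = 11, so q = 11/(11 - 1) = 1.1
|y|^q = 7.1641^1.1 = 8.7232
f*(7.1641) = 8.7232 / 1.1 = 7.9302


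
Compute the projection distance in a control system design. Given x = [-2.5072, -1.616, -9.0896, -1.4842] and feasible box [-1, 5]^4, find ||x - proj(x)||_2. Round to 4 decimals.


Project each component onto [-1, 5].
clip(-2.5072) = -1.0, clip(-1.616) = -1.0, clip(-9.0896) = -1.0, clip(-1.4842) = -1.0
Projection = [-1.0, -1.0, -1.0, -1.0]
Squared diffs: [2.2717, 0.3795, 65.4416, 0.2344]
Distance = sqrt(68.3272) = 8.266


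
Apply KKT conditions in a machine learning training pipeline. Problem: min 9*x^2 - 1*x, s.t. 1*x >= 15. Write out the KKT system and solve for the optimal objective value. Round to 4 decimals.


Step 1: Try lambda = 0 (constraint inactive).
x_unc = 1/(2*9) = 0.0556
Check: 1*0.0556 = 0.0556 < 15 -- violated!
Step 2: Constraint must be active: 1*x = 15
x* = 15/1 = 15.0
lambda = (2*9*15.0 - 1)/1 = 269.0
Step 3: Compute optimal value.
f(x*) = 9*15.0^2 - 1*15.0 = 2010.0


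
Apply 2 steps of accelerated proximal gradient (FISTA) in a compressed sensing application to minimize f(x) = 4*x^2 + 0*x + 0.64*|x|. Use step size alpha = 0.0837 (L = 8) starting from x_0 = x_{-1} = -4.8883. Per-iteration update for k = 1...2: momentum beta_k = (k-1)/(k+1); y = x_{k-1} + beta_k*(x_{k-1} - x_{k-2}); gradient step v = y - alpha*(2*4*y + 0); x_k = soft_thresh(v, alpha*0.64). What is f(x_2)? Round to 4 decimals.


FISTA on f(x) = 4*x^2 + 0*x + 0.64*|x|
L = 8, alpha = 0.0837
Iteration 1: beta = 0.0, y = -4.8883 + 0.0*(-4.8883 + 4.8883) = -4.8883
  grad(y) = -39.1064, v = y - alpha*grad = -1.6151
  prox(v) = soft_thresh(-1.6151, 0.0536) = -1.5615
Iteration 2: beta = 0.3333, y = -1.5615 + 0.3333*(-1.5615 + 4.8883) = -0.4526
  grad(y) = -3.6208, v = y - alpha*grad = -0.1495
  prox(v) = soft_thresh(-0.1495, 0.0536) = -0.096
f(x_2) = 4*(-0.096)^2 + 0*(-0.096) + 0.64*|-0.096| = 0.0983


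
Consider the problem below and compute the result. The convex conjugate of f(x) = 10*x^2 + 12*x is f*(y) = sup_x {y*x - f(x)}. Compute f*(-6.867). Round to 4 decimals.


f*(y) = sup_x {y*x - a*x^2 - b*x} = sup_x {(y-b)*x - a*x^2}
FOC: (y - b) - 2a*x = 0 => x* = (y - b)/(2a)
x* = (-6.867 - 12)/(2*10) = -0.9434
f*(-6.867) = (y-b)^2/(4a) = (-6.867 - 12)^2/(4*10)
= 355.9637/40 = 8.8991


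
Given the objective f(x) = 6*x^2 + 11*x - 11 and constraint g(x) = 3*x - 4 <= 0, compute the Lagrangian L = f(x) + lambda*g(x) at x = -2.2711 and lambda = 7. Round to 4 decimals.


Step 1: Evaluate f(x).
f(-2.2711) = 6*(-2.2711)^2 + 11*(-2.2711) - 11 = -5.0347
Step 2: Evaluate g(x).
g(-2.2711) = 3*-2.2711 - 4 = -10.8133
Step 3: Compute Lagrangian.
L = -5.0347 + 7*-10.8133 = -80.7278


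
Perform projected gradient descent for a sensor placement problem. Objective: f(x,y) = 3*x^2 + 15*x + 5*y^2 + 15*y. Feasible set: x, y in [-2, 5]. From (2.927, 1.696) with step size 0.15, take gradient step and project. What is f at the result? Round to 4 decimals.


Step 1: Compute gradient at (2.927, 1.696).
grad_x = 2*3*2.927 + 15 = 32.562
grad_y = 2*5*1.696 + 15 = 31.96
Step 2: Gradient step.
x_raw = 2.927 - 0.15*32.562 = -1.9573
y_raw = 1.696 - 0.15*31.96 = -3.098
Step 3: Project onto [-2, 5].
x_proj = clip(-1.9573) = -1.9573
y_proj = clip(-3.098) = -2.0
Step 4: Evaluate f.
f(-1.9573, -2.0) = -27.8664


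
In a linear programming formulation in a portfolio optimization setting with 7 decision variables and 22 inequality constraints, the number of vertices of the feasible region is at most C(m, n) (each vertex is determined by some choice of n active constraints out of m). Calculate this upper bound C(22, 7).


Each vertex corresponds to some choice of n active constraints out of m, so the number of vertices is at most C(m, n) = m! / (n!(m-n)!).
m = 22, n = 7
Numerator: 22 * 21 * 20 * 19 * 18 * 17 * 16
Denominator: 7! = 5040
C(22, 7) = 170544


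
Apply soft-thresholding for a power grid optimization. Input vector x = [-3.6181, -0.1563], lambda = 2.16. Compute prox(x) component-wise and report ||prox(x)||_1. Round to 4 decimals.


Soft-thresholding with lambda = 2.16:
prox(-3.6181) = sign(-3.6181)*max(|-3.6181| - 2.16, 0) = -1.4581
prox(-0.1563) = sign(-0.1563)*max(|-0.1563| - 2.16, 0) = 0.0
prox(x) = [-1.4581, 0.0]
||prox(x)||_1 = 1.4581 + 0.0 = 1.4581


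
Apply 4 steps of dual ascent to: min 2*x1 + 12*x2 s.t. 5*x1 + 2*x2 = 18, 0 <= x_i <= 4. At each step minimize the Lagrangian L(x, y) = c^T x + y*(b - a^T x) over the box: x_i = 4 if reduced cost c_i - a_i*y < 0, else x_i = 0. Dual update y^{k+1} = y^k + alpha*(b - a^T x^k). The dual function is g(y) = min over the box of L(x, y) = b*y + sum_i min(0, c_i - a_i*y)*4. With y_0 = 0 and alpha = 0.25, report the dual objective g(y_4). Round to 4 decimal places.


Dual ascent for LP: min 2*x1 + 12*x2, 5*x1 + 2*x2 = 18, 0 <= x_i <= 4
Step 1: y^k = 0.0, reduced costs: (2.0, 12.0)
  x^k = (0.0, 0.0), subgradient = b - a^T x = 18.0
  y^{k+1} = 0.0 + 0.25*18.0 = 4.5
Step 2: y^k = 4.5, reduced costs: (-20.5, 3.0)
  x^k = (4.0, 0.0), subgradient = b - a^T x = -2.0
  y^{k+1} = 4.5 + 0.25*-2.0 = 4.0
Step 3: y^k = 4.0, reduced costs: (-18.0, 4.0)
  x^k = (4.0, 0.0), subgradient = b - a^T x = -2.0
  y^{k+1} = 4.0 + 0.25*-2.0 = 3.5
Step 4: y^k = 3.5, reduced costs: (-15.5, 5.0)
  x^k = (4.0, 0.0), subgradient = b - a^T x = -2.0
  y^{k+1} = 3.5 + 0.25*-2.0 = 3.0
Dual objective at y_4 = 3.0: reduced costs (-13.0, 6.0), box minimizer x = (4.0, 0.0)
g(y_4) = b*y + (c1 - a1*y)*x1 + (c2 - a2*y)*x2 = 18*3.0 + (-13.0)*4.0 + 6.0*0.0 = 54.0 - 52.0 + 0.0 = 2.0


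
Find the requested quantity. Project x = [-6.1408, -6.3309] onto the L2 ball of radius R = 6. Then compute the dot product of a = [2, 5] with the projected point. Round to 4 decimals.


Step 1: Compute ||x|| (intermediates to 6 decimals).
||x|| = sqrt((-6.1408)^2 + (-6.3309)^2) = 8.819848
Step 2: Project.
Since ||x|| > R, scale = R/||x|| = 6/8.819848 = 0.680284, proj(x) = scale * x
proj(x) = [-4.177488, -4.30681]
Step 3: Dot product.
a^T * proj(x) = 2*(-4.177488) + 5*(-4.30681) = -29.889


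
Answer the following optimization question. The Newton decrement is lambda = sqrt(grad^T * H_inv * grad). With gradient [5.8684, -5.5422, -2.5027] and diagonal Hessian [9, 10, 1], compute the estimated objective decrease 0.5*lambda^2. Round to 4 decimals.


Step 1: H is diagonal, so H^(-1) * g = [0.652, -0.5542, -2.5027].
Step 2: g^T H^(-1) g = sum_i g_i^2 / H_ii
  = (5.8684)^2/9 + (-5.5422)^2/10 + (-2.5027)^2/1
  = 3.8265 + 3.0716 + 6.2635 = 13.1616
Step 3: Objective decrease = 0.5 * g^T H^(-1) g = 6.5808


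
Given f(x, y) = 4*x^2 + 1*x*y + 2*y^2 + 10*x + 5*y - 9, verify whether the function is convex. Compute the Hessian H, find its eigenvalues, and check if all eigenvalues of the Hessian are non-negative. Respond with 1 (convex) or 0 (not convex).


The Hessian of f(x,y) = 4*x^2 + 1*x*y + 2*y^2 + 10*x + 5*y - 9 is:
H = [[8, 1], [1, 4]]
Trace = 8 + 4 = 12
Determinant = 8*4 - (1)^2 = 31
Discriminant = (12)^2 - 4*31 = 20.0
Eigenvalues: lambda_1 = 3.7639, lambda_2 = 8.2361
The function is convex.

1


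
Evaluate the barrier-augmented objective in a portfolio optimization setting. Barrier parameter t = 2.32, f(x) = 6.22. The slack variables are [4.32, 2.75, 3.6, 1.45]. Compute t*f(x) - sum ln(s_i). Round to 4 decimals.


Step 1: Compute log-barrier.
ln values: [1.4633, 1.0116, 1.2809, 0.3716]
phi = -(1.4633 + 1.0116 + 1.2809 + 0.3716) = -4.1274
Step 2: Compute augmented objective.
t*f(x) = 2.32*6.22 = 14.4304
Total = 14.4304 - 4.1274 = 10.303


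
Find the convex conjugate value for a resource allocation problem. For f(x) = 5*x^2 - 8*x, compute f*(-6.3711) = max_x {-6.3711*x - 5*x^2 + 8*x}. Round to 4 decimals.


f*(y) = sup_x {y*x - a*x^2 - b*x} = sup_x {(y-b)*x - a*x^2}
FOC: (y - b) - 2a*x = 0 => x* = (y - b)/(2a)
x* = (-6.3711 + 8)/(2*5) = 0.1629
f*(-6.3711) = (y-b)^2/(4a) = (-6.3711 + 8)^2/(4*5)
= 2.6533/20 = 0.1327


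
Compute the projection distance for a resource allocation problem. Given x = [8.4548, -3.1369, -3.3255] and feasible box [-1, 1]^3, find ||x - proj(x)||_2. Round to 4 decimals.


Project each component onto [-1, 1].
clip(8.4548) = 1.0, clip(-3.1369) = -1.0, clip(-3.3255) = -1.0
Projection = [1.0, -1.0, -1.0]
Squared diffs: [55.574, 4.5663, 5.408]
Distance = sqrt(65.5483) = 8.0962


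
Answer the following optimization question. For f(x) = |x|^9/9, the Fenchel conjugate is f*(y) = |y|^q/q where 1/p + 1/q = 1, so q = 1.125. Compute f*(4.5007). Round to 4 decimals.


The conjugate exponent q satisfies 1/p + 1/q = 1.
p = 9, so q = 9/(9 - 1) = 1.125
|y|^q = 4.5007^1.125 = 5.4318
f*(4.5007) = 5.4318 / 1.125 = 4.8282


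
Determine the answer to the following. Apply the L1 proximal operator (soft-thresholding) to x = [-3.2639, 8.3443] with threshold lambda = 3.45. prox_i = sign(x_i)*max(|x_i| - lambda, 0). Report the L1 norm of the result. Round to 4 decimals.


Soft-thresholding with lambda = 3.45:
prox(-3.2639) = sign(-3.2639)*max(|-3.2639| - 3.45, 0) = 0.0
prox(8.3443) = sign(8.3443)*max(|8.3443| - 3.45, 0) = 4.8943
prox(x) = [0.0, 4.8943]
||prox(x)||_1 = 0.0 + 4.8943 = 4.8943


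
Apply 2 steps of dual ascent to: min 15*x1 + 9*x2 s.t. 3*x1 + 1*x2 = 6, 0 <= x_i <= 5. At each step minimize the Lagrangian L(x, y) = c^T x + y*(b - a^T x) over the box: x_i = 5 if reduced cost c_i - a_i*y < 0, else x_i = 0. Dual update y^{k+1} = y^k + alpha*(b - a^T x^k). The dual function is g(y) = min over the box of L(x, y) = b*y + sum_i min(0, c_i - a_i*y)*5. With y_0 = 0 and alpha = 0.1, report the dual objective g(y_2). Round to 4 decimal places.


Dual ascent for LP: min 15*x1 + 9*x2, 3*x1 + 1*x2 = 6, 0 <= x_i <= 5
Step 1: y^k = 0.0, reduced costs: (15.0, 9.0)
  x^k = (0.0, 0.0), subgradient = b - a^T x = 6.0
  y^{k+1} = 0.0 + 0.1*6.0 = 0.6
Step 2: y^k = 0.6, reduced costs: (13.2, 8.4)
  x^k = (0.0, 0.0), subgradient = b - a^T x = 6.0
  y^{k+1} = 0.6 + 0.1*6.0 = 1.2
Dual objective at y_2 = 1.2: reduced costs (11.4, 7.8), box minimizer x = (0.0, 0.0)
g(y_2) = b*y + (c1 - a1*y)*x1 + (c2 - a2*y)*x2 = 6*1.2 + 11.4*0.0 + 7.8*0.0 = 7.2 + 0.0 + 0.0 = 7.2


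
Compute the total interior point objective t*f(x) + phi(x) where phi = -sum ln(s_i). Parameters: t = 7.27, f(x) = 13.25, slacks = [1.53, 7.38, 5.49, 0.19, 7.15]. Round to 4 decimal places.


Step 1: Compute log-barrier.
ln values: [0.4253, 1.9988, 1.7029, -1.6607, 1.9671]
phi = -(0.4253 + 1.9988 + 1.7029 - 1.6607 + 1.9671) = -4.4334
Step 2: Compute augmented objective.
t*f(x) = 7.27*13.25 = 96.3275
Total = 96.3275 - 4.4334 = 91.8941


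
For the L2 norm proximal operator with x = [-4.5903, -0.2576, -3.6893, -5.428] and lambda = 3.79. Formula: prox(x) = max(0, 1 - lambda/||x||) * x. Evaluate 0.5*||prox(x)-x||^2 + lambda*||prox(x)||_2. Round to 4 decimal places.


Step 1: Compute ||x||.
||x|| = 8.0132
Step 2: Compute scaling factor.
scale = max(0, 1 - 3.79/8.0132) = 0.527
Step 3: prox(x) = [-2.4192, -0.1358, -1.9444, -2.8607]
||prox(x)|| = 4.2232
Step 4: Proximal objective.
0.5*||prox-x||^2 = 7.1821
lambda*||prox|| = 16.0059
Total = 23.188


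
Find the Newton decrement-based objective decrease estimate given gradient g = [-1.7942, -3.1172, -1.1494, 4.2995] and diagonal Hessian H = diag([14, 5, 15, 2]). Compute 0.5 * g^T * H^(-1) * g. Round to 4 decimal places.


Step 1: H is diagonal, so H^(-1) * g = [-0.1282, -0.6234, -0.0766, 2.1498].
Step 2: g^T H^(-1) g = sum_i g_i^2 / H_ii
  = (-1.7942)^2/14 + (-3.1172)^2/5 + (-1.1494)^2/15 + (4.2995)^2/2
  = 0.2299 + 1.9434 + 0.0881 + 9.2429 = 11.5043
Step 3: Objective decrease = 0.5 * g^T H^(-1) g = 5.7521


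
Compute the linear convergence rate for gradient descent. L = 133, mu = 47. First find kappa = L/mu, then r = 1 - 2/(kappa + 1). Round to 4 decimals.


Step 1: Compute the condition number.
kappa = L/mu = 133/47 = 2.8298
Step 2: Compute the convergence rate.
r = 1 - 2/(kappa + 1) = 1 - 2*mu/(L + mu) = (L - mu)/(L + mu) = 86/180 = 0.4778


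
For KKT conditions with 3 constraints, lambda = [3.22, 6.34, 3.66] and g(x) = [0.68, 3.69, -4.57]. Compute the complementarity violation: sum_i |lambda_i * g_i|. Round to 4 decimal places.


KKT complementary slackness check:
lambda_1 * g_1 = 3.22 * 0.68 = 2.1896
lambda_2 * g_2 = 6.34 * 3.69 = 23.3946
lambda_3 * g_3 = 3.66 * -4.57 = -16.7262
Total violation = 2.1896 + 23.3946 + 16.7262 = 42.3104


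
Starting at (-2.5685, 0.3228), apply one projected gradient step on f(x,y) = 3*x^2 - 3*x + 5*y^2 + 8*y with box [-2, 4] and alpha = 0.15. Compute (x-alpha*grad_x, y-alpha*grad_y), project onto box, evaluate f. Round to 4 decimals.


Step 1: Compute gradient at (-2.5685, 0.3228).
grad_x = 2*3*-2.5685 - 3 = -18.411
grad_y = 2*5*0.3228 + 8 = 11.228
Step 2: Gradient step.
x_raw = -2.5685 - 0.15*-18.411 = 0.1932
y_raw = 0.3228 - 0.15*11.228 = -1.3614
Step 3: Project onto [-2, 4].
x_proj = clip(0.1932) = 0.1932
y_proj = clip(-1.3614) = -1.3614
Step 4: Evaluate f.
f(0.1932, -1.3614) = -2.0917


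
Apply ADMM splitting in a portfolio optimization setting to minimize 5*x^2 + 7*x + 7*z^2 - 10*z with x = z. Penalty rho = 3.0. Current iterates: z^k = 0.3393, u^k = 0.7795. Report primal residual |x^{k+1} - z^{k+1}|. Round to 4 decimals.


ADMM iteration with rho = 3.0, z^k = 0.3393, u^k = 0.7795
Step 1: x-update.
Minimize 5*x^2 + 7*x + (3.0/2)*(x - 0.3393 + 0.7795)^2
FOC: (2*5 + 3.0)*x = -7 + 3.0*(0.3393 - 0.7795)
x^{k+1} = -0.64
Step 2: z-update.
Minimize 7*z^2 - 10*z + (3.0/2)*(-0.64 - z + 0.7795)^2
FOC: (2*7 + 3.0)*z = 10 + 3.0*(-0.64 + 0.7795)
z^{k+1} = 0.6128
Step 3: u-update.
u^{k+1} = 0.7795 - 0.64 - 0.6128 = -0.4734
Step 4: Primal residual = |-0.64 - 0.6128| = 1.2529


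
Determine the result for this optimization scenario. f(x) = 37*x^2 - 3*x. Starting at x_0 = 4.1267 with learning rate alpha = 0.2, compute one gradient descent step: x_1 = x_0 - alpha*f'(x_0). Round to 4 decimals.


We compute the gradient at x_0 and apply the update.
f'(x) = 74*x - 3
f'(4.1267) = 74*4.1267 - 3 = 302.3758
x_1 = 4.1267 - 0.2*302.3758 = -56.3485


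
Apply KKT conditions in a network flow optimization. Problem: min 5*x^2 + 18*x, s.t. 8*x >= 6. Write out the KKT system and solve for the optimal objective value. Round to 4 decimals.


Step 1: Try lambda = 0 (constraint inactive).
x_unc = -18/(2*5) = -1.8
Check: 8*-1.8 = -14.4 < 6 -- violated!
Step 2: Constraint must be active: 8*x = 6
x* = 6/8 = 0.75
lambda = (2*5*0.75 + 18)/8 = 3.1875
Step 3: Compute optimal value.
f(x*) = 5*0.75^2 + 18*0.75 = 16.3125


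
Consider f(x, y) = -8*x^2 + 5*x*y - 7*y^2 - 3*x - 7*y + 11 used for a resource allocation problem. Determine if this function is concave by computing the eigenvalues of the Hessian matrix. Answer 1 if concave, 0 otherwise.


The Hessian of f(x,y) = -8*x^2 + 5*x*y - 7*y^2 - 3*x - 7*y + 11 is:
H = [[-16, 5], [5, -14]]
Trace = -16 - 14 = -30
Determinant = -16*-14 - (5)^2 = 199
Discriminant = (-30)^2 - 4*199 = 104.0
Eigenvalues: lambda_1 = -20.099, lambda_2 = -9.901
The function is concave.

1


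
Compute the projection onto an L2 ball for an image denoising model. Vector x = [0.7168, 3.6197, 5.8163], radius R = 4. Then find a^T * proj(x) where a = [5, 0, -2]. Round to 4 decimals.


Step 1: Compute ||x|| (intermediates to 6 decimals).
||x|| = sqrt(0.7168^2 + 3.6197^2 + 5.8163^2) = 6.88806
Step 2: Project.
Since ||x|| > R, scale = R/||x|| = 4/6.88806 = 0.580715, proj(x) = scale * x
proj(x) = [0.416257, 2.102014, 3.377613]
Step 3: Dot product.
a^T * proj(x) = 5*0.416257 + 0*2.102014 - 2*3.377613 = -4.6739


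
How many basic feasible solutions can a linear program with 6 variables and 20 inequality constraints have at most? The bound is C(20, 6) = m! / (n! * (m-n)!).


Each vertex corresponds to some choice of n active constraints out of m, so the number of vertices is at most C(m, n) = m! / (n!(m-n)!).
m = 20, n = 6
Numerator: 20 * 19 * 18 * 17 * 16 * 15
Denominator: 6! = 720
C(20, 6) = 38760


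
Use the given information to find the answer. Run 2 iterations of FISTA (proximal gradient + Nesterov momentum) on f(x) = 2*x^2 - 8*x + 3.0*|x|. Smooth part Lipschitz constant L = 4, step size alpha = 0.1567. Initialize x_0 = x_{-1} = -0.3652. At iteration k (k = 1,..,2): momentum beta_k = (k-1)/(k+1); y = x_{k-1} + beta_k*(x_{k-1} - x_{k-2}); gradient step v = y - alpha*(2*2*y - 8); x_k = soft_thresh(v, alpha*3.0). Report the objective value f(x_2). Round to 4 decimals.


FISTA on f(x) = 2*x^2 - 8*x + 3.0*|x|
L = 4, alpha = 0.1567
Iteration 1: beta = 0.0, y = -0.3652 + 0.0*(-0.3652 + 0.3652) = -0.3652
  grad(y) = -9.4608, v = y - alpha*grad = 1.1173
  prox(v) = soft_thresh(1.1173, 0.4701) = 0.6472
Iteration 2: beta = 0.3333, y = 0.6472 + 0.3333*(0.6472 + 0.3652) = 0.9847
  grad(y) = -4.0613, v = y - alpha*grad = 1.6211
  prox(v) = soft_thresh(1.6211, 0.4701) = 1.151
f(x_2) = 2*1.151^2 - 8*1.151 + 3.0*|1.151| = -3.1054


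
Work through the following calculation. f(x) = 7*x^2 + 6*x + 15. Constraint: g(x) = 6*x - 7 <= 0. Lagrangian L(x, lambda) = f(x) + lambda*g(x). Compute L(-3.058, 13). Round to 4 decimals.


Step 1: Evaluate f(x).
f(-3.058) = 7*(-3.058)^2 + 6*(-3.058) + 15 = 62.1115
Step 2: Evaluate g(x).
g(-3.058) = 6*-3.058 - 7 = -25.348
Step 3: Compute Lagrangian.
L = 62.1115 + 13*-25.348 = -267.4125


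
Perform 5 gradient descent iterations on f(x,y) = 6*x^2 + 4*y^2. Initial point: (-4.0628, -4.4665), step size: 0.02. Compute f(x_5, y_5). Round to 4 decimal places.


Gradient descent on f(x,y) = 6*x^2 + 4*y^2.
Starting point: (-4.0628, -4.4665), alpha = 0.02
Step 1: grad_x = 2*6*-4.0628 = -48.7536, grad_y = 2*4*-4.4665 = -35.732
  x_1 = -4.0628 - 0.02*-48.7536 = -3.0877
  y_1 = -4.4665 - 0.02*-35.732 = -3.7519
Step 2: grad_x = 2*6*-3.0877 = -37.0527, grad_y = 2*4*-3.7519 = -30.0149
  x_2 = -3.0877 - 0.02*-37.0527 = -2.3467
  y_2 = -3.7519 - 0.02*-30.0149 = -3.1516
Step 3: grad_x = 2*6*-2.3467 = -28.1601, grad_y = 2*4*-3.1516 = -25.2125
  x_3 = -2.3467 - 0.02*-28.1601 = -1.7835
  y_3 = -3.1516 - 0.02*-25.2125 = -2.6473
Step 4: grad_x = 2*6*-1.7835 = -21.4017, grad_y = 2*4*-2.6473 = -21.1785
  x_4 = -1.7835 - 0.02*-21.4017 = -1.3554
  y_4 = -2.6473 - 0.02*-21.1785 = -2.2237
Step 5: grad_x = 2*6*-1.3554 = -16.2653, grad_y = 2*4*-2.2237 = -17.7899
  x_5 = -1.3554 - 0.02*-16.2653 = -1.0301
  y_5 = -2.2237 - 0.02*-17.7899 = -1.8679
f(-1.0301, -1.8679) = 6*(-1.0301)^2 + 4*(-1.8679)^2 = 20.3239


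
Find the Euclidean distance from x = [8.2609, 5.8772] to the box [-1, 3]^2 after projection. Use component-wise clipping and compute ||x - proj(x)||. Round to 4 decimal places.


Project each component onto [-1, 3].
clip(8.2609) = 3.0, clip(5.8772) = 3.0
Projection = [3.0, 3.0]
Squared diffs: [27.6771, 8.2783]
Distance = sqrt(35.9554) = 5.9963


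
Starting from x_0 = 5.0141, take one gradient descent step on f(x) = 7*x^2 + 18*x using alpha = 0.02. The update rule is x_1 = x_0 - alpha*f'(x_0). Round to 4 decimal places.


We compute the gradient at x_0 and apply the update.
f'(x) = 14*x + 18
f'(5.0141) = 14*5.0141 + 18 = 88.1974
x_1 = 5.0141 - 0.02*88.1974 = 3.2502


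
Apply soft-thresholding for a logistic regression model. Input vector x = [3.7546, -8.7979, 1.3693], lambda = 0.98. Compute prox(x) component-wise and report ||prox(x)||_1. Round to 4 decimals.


Soft-thresholding with lambda = 0.98:
prox(3.7546) = sign(3.7546)*max(|3.7546| - 0.98, 0) = 2.7746
prox(-8.7979) = sign(-8.7979)*max(|-8.7979| - 0.98, 0) = -7.8179
prox(1.3693) = sign(1.3693)*max(|1.3693| - 0.98, 0) = 0.3893
prox(x) = [2.7746, -7.8179, 0.3893]
||prox(x)||_1 = 2.7746 + 7.8179 + 0.3893 = 10.9818


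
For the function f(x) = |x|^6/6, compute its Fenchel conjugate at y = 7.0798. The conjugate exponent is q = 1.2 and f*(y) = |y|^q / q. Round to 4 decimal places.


The conjugate exponent q satisfies 1/p + 1/q = 1.
p = 6, so q = 6/(6 - 1) = 1.2
|y|^q = 7.0798^1.2 = 10.4719
f*(7.0798) = 10.4719 / 1.2 = 8.7266


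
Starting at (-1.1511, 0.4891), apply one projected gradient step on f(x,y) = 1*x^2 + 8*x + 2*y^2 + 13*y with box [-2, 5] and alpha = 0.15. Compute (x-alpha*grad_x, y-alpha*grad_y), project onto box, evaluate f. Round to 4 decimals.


Step 1: Compute gradient at (-1.1511, 0.4891).
grad_x = 2*1*-1.1511 + 8 = 5.6978
grad_y = 2*2*0.4891 + 13 = 14.9564
Step 2: Gradient step.
x_raw = -1.1511 - 0.15*5.6978 = -2.0058
y_raw = 0.4891 - 0.15*14.9564 = -1.7544
Step 3: Project onto [-2, 5].
x_proj = clip(-2.0058) = -2.0
y_proj = clip(-1.7544) = -1.7544
Step 4: Evaluate f.
f(-2.0, -1.7544) = -28.6511


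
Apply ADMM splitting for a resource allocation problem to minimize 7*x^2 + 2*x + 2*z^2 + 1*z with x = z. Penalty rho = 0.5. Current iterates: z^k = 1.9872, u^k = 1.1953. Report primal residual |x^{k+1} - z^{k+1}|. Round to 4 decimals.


ADMM iteration with rho = 0.5, z^k = 1.9872, u^k = 1.1953
Step 1: x-update.
Minimize 7*x^2 + 2*x + (0.5/2)*(x - 1.9872 + 1.1953)^2
FOC: (2*7 + 0.5)*x = -2 + 0.5*(1.9872 - 1.1953)
x^{k+1} = -0.1106
Step 2: z-update.
Minimize 2*z^2 + 1*z + (0.5/2)*(-0.1106 - z + 1.1953)^2
FOC: (2*2 + 0.5)*z = -1 + 0.5*(-0.1106 + 1.1953)
z^{k+1} = -0.1017
Step 3: u-update.
u^{k+1} = 1.1953 - 0.1106 + 0.1017 = 1.1864
Step 4: Primal residual = |-0.1106 + 0.1017| = 0.0089


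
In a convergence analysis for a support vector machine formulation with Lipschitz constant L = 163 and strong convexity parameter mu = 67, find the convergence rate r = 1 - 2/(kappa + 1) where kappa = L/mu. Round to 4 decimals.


Step 1: Compute the condition number.
kappa = L/mu = 163/67 = 2.4328
Step 2: Compute the convergence rate.
r = 1 - 2/(kappa + 1) = 1 - 2*mu/(L + mu) = (L - mu)/(L + mu) = 96/230 = 0.4174


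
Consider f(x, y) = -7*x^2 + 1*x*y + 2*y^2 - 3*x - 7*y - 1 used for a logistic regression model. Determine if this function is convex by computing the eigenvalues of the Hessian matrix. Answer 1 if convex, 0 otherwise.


The Hessian of f(x,y) = -7*x^2 + 1*x*y + 2*y^2 - 3*x - 7*y - 1 is:
H = [[-14, 1], [1, 4]]
Trace = -14 + 4 = -10
Determinant = -14*4 - (1)^2 = -57
Discriminant = (-10)^2 - 4*-57 = 328.0
Eigenvalues: lambda_1 = -14.0554, lambda_2 = 4.0554
The function is not convex.

0


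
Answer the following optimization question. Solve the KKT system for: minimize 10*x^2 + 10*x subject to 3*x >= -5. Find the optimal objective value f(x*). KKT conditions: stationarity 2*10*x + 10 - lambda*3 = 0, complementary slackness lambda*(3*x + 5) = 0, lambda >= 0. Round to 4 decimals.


Step 1: Try lambda = 0 (constraint inactive).
Stationarity: 2*10*x + 10 = 0
x* = -10/(2*10) = -0.5
Check constraint: 3*-0.5 = -1.5 >= -5 -- satisfied.
Step 2: Compute optimal value.
f(x*) = 10*(-0.5)^2 + 10*(-0.5) = -2.5


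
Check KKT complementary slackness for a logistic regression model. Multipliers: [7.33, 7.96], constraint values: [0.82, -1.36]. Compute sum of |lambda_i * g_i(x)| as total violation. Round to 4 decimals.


KKT complementary slackness check:
lambda_1 * g_1 = 7.33 * 0.82 = 6.0106
lambda_2 * g_2 = 7.96 * -1.36 = -10.8256
Total violation = 6.0106 + 10.8256 = 16.8362


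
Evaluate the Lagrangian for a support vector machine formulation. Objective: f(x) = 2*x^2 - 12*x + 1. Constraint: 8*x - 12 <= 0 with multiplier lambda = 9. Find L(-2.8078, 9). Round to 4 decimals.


Step 1: Evaluate f(x).
f(-2.8078) = 2*(-2.8078)^2 - 12*(-2.8078) + 1 = 50.4611
Step 2: Evaluate g(x).
g(-2.8078) = 8*-2.8078 - 12 = -34.4624
Step 3: Compute Lagrangian.
L = 50.4611 + 9*-34.4624 = -259.7005


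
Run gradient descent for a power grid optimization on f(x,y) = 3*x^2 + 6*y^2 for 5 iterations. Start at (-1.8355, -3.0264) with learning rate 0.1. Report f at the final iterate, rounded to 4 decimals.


Gradient descent on f(x,y) = 3*x^2 + 6*y^2.
Starting point: (-1.8355, -3.0264), alpha = 0.1
Step 1: grad_x = 2*3*-1.8355 = -11.013, grad_y = 2*6*-3.0264 = -36.3168
  x_1 = -1.8355 - 0.1*-11.013 = -0.7342
  y_1 = -3.0264 - 0.1*-36.3168 = 0.6053
Step 2: grad_x = 2*3*-0.7342 = -4.4052, grad_y = 2*6*0.6053 = 7.2634
  x_2 = -0.7342 - 0.1*-4.4052 = -0.2937
  y_2 = 0.6053 - 0.1*7.2634 = -0.1211
Step 3: grad_x = 2*3*-0.2937 = -1.7621, grad_y = 2*6*-0.1211 = -1.4527
  x_3 = -0.2937 - 0.1*-1.7621 = -0.1175
  y_3 = -0.1211 - 0.1*-1.4527 = 0.0242
Step 4: grad_x = 2*3*-0.1175 = -0.7048, grad_y = 2*6*0.0242 = 0.2905
  x_4 = -0.1175 - 0.1*-0.7048 = -0.047
  y_4 = 0.0242 - 0.1*0.2905 = -0.0048
Step 5: grad_x = 2*3*-0.047 = -0.2819, grad_y = 2*6*-0.0048 = -0.0581
  x_5 = -0.047 - 0.1*-0.2819 = -0.0188
  y_5 = -0.0048 - 0.1*-0.0581 = 0.001
f(-0.0188, 0.001) = 3*(-0.0188)^2 + 6*0.001^2 = 0.0011


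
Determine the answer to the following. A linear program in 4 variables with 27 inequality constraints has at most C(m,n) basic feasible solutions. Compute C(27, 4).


Each vertex corresponds to some choice of n active constraints out of m, so the number of vertices is at most C(m, n) = m! / (n!(m-n)!).
m = 27, n = 4
Numerator: 27 * 26 * 25 * 24
Denominator: 4! = 24
C(27, 4) = 17550


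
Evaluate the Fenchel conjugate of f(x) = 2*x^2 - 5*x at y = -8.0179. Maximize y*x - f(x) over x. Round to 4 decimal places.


f*(y) = sup_x {y*x - a*x^2 - b*x} = sup_x {(y-b)*x - a*x^2}
FOC: (y - b) - 2a*x = 0 => x* = (y - b)/(2a)
x* = (-8.0179 + 5)/(2*2) = -0.7545
f*(-8.0179) = (y-b)^2/(4a) = (-8.0179 + 5)^2/(4*2)
= 9.1077/8 = 1.1385


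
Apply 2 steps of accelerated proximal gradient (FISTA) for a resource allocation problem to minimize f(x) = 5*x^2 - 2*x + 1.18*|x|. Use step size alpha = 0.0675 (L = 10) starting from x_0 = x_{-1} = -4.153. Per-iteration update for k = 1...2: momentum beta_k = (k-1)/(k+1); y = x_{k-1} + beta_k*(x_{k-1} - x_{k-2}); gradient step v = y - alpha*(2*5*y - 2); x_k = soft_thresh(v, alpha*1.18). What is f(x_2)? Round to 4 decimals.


FISTA on f(x) = 5*x^2 - 2*x + 1.18*|x|
L = 10, alpha = 0.0675
Iteration 1: beta = 0.0, y = -4.153 + 0.0*(-4.153 + 4.153) = -4.153
  grad(y) = -43.53, v = y - alpha*grad = -1.2147
  prox(v) = soft_thresh(-1.2147, 0.0797) = -1.1351
Iteration 2: beta = 0.3333, y = -1.1351 + 0.3333*(-1.1351 + 4.153) = -0.1291
  grad(y) = -3.291, v = y - alpha*grad = 0.093
  prox(v) = soft_thresh(0.093, 0.0797) = 0.0134
f(x_2) = 5*0.0134^2 - 2*0.0134 + 1.18*|0.0134| = -0.0101


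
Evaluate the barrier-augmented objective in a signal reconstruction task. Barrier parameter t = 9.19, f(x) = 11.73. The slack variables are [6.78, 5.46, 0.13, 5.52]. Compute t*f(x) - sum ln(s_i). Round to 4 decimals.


Step 1: Compute log-barrier.
ln values: [1.914, 1.6974, -2.0402, 1.7084]
phi = -(1.914 + 1.6974 - 2.0402 + 1.7084) = -3.2796
Step 2: Compute augmented objective.
t*f(x) = 9.19*11.73 = 107.7987
Total = 107.7987 - 3.2796 = 104.5191


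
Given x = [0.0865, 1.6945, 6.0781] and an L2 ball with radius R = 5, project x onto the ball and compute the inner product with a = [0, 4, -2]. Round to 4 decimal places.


Step 1: Compute ||x|| (intermediates to 6 decimals).
||x|| = sqrt(0.0865^2 + 1.6945^2 + 6.0781^2) = 6.310476
Step 2: Project.
Since ||x|| > R, scale = R/||x|| = 5/6.310476 = 0.792333, proj(x) = scale * x
proj(x) = [0.068537, 1.342608, 4.815879]
Step 3: Dot product.
a^T * proj(x) = 0*0.068537 + 4*1.342608 - 2*4.815879 = -4.2613


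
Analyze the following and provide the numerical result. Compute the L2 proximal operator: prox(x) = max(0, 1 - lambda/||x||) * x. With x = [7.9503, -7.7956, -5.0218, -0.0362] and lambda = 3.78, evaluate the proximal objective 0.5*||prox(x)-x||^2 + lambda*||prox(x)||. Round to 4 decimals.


Step 1: Compute ||x||.
||x|| = 12.2147
Step 2: Compute scaling factor.
scale = max(0, 1 - 3.78/12.2147) = 0.6905
Step 3: prox(x) = [5.49, -5.3831, -3.4677, -0.025]
||prox(x)|| = 8.4347
Step 4: Proximal objective.
0.5*||prox-x||^2 = 7.1442
lambda*||prox|| = 31.8832
Total = 39.0273


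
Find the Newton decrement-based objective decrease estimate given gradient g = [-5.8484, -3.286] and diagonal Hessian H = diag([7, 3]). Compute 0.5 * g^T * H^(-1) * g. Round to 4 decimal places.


Step 1: H is diagonal, so H^(-1) * g = [-0.8355, -1.0953].
Step 2: g^T H^(-1) g = sum_i g_i^2 / H_ii
  = (-5.8484)^2/7 + (-3.286)^2/3
  = 4.8863 + 3.5993 = 8.4855
Step 3: Objective decrease = 0.5 * g^T H^(-1) g = 4.2428


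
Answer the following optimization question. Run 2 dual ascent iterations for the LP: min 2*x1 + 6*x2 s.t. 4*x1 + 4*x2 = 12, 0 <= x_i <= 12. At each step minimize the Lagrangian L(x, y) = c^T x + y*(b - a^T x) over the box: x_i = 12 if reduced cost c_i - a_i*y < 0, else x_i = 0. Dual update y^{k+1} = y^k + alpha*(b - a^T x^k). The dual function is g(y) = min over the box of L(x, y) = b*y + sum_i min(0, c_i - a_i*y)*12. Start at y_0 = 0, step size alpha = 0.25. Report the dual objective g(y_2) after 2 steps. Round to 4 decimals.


Dual ascent for LP: min 2*x1 + 6*x2, 4*x1 + 4*x2 = 12, 0 <= x_i <= 12
Step 1: y^k = 0.0, reduced costs: (2.0, 6.0)
  x^k = (0.0, 0.0), subgradient = b - a^T x = 12.0
  y^{k+1} = 0.0 + 0.25*12.0 = 3.0
Step 2: y^k = 3.0, reduced costs: (-10.0, -6.0)
  x^k = (12.0, 12.0), subgradient = b - a^T x = -84.0
  y^{k+1} = 3.0 + 0.25*-84.0 = -18.0
Dual objective at y_2 = -18.0: reduced costs (74.0, 78.0), box minimizer x = (0.0, 0.0)
g(y_2) = b*y + (c1 - a1*y)*x1 + (c2 - a2*y)*x2 = 12*(-18.0) + 74.0*0.0 + 78.0*0.0 = -216.0 + 0.0 + 0.0 = -216.0


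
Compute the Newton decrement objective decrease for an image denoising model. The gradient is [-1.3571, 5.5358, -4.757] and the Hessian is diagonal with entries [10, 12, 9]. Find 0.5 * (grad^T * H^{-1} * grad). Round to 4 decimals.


Step 1: H is diagonal, so H^(-1) * g = [-0.1357, 0.4613, -0.5286].
Step 2: g^T H^(-1) g = sum_i g_i^2 / H_ii
  = (-1.3571)^2/10 + (5.5358)^2/12 + (-4.757)^2/9
  = 0.1842 + 2.5538 + 2.5143 = 5.2523
Step 3: Objective decrease = 0.5 * g^T H^(-1) g = 2.6261
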